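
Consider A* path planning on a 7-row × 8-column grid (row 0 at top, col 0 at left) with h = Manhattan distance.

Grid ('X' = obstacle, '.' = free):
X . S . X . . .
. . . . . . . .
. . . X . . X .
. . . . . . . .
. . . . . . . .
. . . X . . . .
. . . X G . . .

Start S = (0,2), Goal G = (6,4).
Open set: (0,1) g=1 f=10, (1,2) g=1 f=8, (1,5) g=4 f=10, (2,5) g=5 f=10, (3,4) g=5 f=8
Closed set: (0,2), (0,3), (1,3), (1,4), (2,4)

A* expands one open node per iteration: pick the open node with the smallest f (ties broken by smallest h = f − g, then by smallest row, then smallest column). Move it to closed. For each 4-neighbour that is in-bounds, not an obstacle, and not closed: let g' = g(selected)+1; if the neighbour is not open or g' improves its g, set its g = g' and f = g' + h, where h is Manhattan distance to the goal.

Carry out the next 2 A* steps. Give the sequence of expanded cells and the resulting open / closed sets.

step 1: expand (3,4) (f=8, h=3) → closed; open now [(0,1) g=1 f=10, (1,2) g=1 f=8, (1,5) g=4 f=10, (2,5) g=5 f=10, (3,3) g=6 f=10, (3,5) g=6 f=10, (4,4) g=6 f=8]
step 2: expand (4,4) (f=8, h=2) → closed; open now [(0,1) g=1 f=10, (1,2) g=1 f=8, (1,5) g=4 f=10, (2,5) g=5 f=10, (3,3) g=6 f=10, (3,5) g=6 f=10, (4,3) g=7 f=10, (4,5) g=7 f=10, (5,4) g=7 f=8]

order=[(3,4) → (4,4)]; open=[(0,1) g=1 f=10, (1,2) g=1 f=8, (1,5) g=4 f=10, (2,5) g=5 f=10, (3,3) g=6 f=10, (3,5) g=6 f=10, (4,3) g=7 f=10, (4,5) g=7 f=10, (5,4) g=7 f=8]; closed=[(0,2), (0,3), (1,3), (1,4), (2,4), (3,4), (4,4)]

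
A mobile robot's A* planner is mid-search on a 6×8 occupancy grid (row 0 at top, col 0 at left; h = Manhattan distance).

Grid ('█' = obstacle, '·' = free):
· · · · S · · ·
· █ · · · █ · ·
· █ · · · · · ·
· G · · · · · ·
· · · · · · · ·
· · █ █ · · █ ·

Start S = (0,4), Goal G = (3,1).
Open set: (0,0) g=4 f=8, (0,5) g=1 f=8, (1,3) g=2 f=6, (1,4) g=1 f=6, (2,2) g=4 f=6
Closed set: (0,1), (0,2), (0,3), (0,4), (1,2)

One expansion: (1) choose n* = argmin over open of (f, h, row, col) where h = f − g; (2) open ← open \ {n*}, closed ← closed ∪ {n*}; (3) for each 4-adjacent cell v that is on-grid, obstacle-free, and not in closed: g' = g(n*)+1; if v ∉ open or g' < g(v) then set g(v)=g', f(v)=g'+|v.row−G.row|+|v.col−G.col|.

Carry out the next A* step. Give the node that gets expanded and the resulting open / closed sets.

step 1: expand (2,2) (f=6, h=2) → closed; open now [(0,0) g=4 f=8, (0,5) g=1 f=8, (1,3) g=2 f=6, (1,4) g=1 f=6, (2,3) g=5 f=8, (3,2) g=5 f=6]

expanded=(2,2); open=[(0,0) g=4 f=8, (0,5) g=1 f=8, (1,3) g=2 f=6, (1,4) g=1 f=6, (2,3) g=5 f=8, (3,2) g=5 f=6]; closed=[(0,1), (0,2), (0,3), (0,4), (1,2), (2,2)]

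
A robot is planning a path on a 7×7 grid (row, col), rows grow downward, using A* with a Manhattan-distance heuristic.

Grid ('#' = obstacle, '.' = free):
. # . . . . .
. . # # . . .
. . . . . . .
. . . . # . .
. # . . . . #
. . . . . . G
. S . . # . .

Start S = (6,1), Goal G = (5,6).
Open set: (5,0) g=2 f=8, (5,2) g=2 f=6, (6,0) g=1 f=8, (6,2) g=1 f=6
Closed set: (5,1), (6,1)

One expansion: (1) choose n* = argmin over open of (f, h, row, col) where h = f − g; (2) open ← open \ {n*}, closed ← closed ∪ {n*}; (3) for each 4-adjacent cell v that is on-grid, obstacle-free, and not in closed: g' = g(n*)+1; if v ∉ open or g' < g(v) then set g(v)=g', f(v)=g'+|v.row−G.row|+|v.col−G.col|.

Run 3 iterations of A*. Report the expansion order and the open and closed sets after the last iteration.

order=[(5,2) → (5,3) → (5,4)]; open=[(4,2) g=3 f=8, (4,3) g=4 f=8, (4,4) g=5 f=8, (5,0) g=2 f=8, (5,5) g=5 f=6, (6,0) g=1 f=8, (6,2) g=1 f=6, (6,3) g=4 f=8]; closed=[(5,1), (5,2), (5,3), (5,4), (6,1)]

step 1: expand (5,2) (f=6, h=4) → closed; open now [(4,2) g=3 f=8, (5,0) g=2 f=8, (5,3) g=3 f=6, (6,0) g=1 f=8, (6,2) g=1 f=6]
step 2: expand (5,3) (f=6, h=3) → closed; open now [(4,2) g=3 f=8, (4,3) g=4 f=8, (5,0) g=2 f=8, (5,4) g=4 f=6, (6,0) g=1 f=8, (6,2) g=1 f=6, (6,3) g=4 f=8]
step 3: expand (5,4) (f=6, h=2) → closed; open now [(4,2) g=3 f=8, (4,3) g=4 f=8, (4,4) g=5 f=8, (5,0) g=2 f=8, (5,5) g=5 f=6, (6,0) g=1 f=8, (6,2) g=1 f=6, (6,3) g=4 f=8]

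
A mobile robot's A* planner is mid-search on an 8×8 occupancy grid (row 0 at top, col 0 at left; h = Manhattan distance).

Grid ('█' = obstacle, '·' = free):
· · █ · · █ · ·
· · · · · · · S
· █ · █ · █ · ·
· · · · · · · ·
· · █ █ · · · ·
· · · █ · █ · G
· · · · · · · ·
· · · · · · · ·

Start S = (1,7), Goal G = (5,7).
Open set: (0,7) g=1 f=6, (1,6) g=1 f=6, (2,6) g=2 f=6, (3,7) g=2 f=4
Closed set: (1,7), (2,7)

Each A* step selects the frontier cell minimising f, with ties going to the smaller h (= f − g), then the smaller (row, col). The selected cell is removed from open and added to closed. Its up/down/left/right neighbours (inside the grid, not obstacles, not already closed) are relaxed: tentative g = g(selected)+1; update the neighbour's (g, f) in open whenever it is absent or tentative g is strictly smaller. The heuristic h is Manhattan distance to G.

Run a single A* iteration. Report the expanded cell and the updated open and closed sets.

expanded=(3,7); open=[(0,7) g=1 f=6, (1,6) g=1 f=6, (2,6) g=2 f=6, (3,6) g=3 f=6, (4,7) g=3 f=4]; closed=[(1,7), (2,7), (3,7)]

step 1: expand (3,7) (f=4, h=2) → closed; open now [(0,7) g=1 f=6, (1,6) g=1 f=6, (2,6) g=2 f=6, (3,6) g=3 f=6, (4,7) g=3 f=4]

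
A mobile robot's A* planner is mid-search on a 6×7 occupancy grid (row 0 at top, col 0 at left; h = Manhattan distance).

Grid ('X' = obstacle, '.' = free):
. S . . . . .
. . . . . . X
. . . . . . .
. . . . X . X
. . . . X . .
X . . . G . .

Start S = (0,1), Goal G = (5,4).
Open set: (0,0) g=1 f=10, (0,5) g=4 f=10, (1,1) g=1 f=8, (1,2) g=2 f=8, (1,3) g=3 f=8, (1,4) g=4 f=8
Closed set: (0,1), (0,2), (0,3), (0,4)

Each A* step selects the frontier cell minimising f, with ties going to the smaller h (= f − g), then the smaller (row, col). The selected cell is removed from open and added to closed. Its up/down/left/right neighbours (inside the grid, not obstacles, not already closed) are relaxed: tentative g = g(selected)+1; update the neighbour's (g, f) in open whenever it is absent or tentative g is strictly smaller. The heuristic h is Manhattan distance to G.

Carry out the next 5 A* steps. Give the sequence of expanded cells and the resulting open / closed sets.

order=[(1,4) → (2,4) → (1,3) → (2,3) → (3,3)]; open=[(0,0) g=1 f=10, (0,5) g=4 f=10, (1,1) g=1 f=8, (1,2) g=2 f=8, (1,5) g=5 f=10, (2,2) g=5 f=10, (2,5) g=6 f=10, (3,2) g=6 f=10, (4,3) g=6 f=8]; closed=[(0,1), (0,2), (0,3), (0,4), (1,3), (1,4), (2,3), (2,4), (3,3)]

step 1: expand (1,4) (f=8, h=4) → closed; open now [(0,0) g=1 f=10, (0,5) g=4 f=10, (1,1) g=1 f=8, (1,2) g=2 f=8, (1,3) g=3 f=8, (1,5) g=5 f=10, (2,4) g=5 f=8]
step 2: expand (2,4) (f=8, h=3) → closed; open now [(0,0) g=1 f=10, (0,5) g=4 f=10, (1,1) g=1 f=8, (1,2) g=2 f=8, (1,3) g=3 f=8, (1,5) g=5 f=10, (2,3) g=6 f=10, (2,5) g=6 f=10]
step 3: expand (1,3) (f=8, h=5) → closed; open now [(0,0) g=1 f=10, (0,5) g=4 f=10, (1,1) g=1 f=8, (1,2) g=2 f=8, (1,5) g=5 f=10, (2,3) g=4 f=8, (2,5) g=6 f=10]
step 4: expand (2,3) (f=8, h=4) → closed; open now [(0,0) g=1 f=10, (0,5) g=4 f=10, (1,1) g=1 f=8, (1,2) g=2 f=8, (1,5) g=5 f=10, (2,2) g=5 f=10, (2,5) g=6 f=10, (3,3) g=5 f=8]
step 5: expand (3,3) (f=8, h=3) → closed; open now [(0,0) g=1 f=10, (0,5) g=4 f=10, (1,1) g=1 f=8, (1,2) g=2 f=8, (1,5) g=5 f=10, (2,2) g=5 f=10, (2,5) g=6 f=10, (3,2) g=6 f=10, (4,3) g=6 f=8]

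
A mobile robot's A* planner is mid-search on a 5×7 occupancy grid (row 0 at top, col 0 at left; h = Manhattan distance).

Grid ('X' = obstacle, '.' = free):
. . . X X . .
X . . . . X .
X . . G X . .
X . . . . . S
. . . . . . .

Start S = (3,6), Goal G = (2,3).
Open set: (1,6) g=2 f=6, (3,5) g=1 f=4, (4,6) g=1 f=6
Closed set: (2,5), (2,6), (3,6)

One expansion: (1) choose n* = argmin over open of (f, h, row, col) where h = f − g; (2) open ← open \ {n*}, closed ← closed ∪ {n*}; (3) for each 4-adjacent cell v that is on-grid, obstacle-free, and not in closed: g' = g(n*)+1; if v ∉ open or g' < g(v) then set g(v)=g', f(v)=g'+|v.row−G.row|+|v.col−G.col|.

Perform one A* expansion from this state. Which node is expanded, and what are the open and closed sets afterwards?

step 1: expand (3,5) (f=4, h=3) → closed; open now [(1,6) g=2 f=6, (3,4) g=2 f=4, (4,5) g=2 f=6, (4,6) g=1 f=6]

expanded=(3,5); open=[(1,6) g=2 f=6, (3,4) g=2 f=4, (4,5) g=2 f=6, (4,6) g=1 f=6]; closed=[(2,5), (2,6), (3,5), (3,6)]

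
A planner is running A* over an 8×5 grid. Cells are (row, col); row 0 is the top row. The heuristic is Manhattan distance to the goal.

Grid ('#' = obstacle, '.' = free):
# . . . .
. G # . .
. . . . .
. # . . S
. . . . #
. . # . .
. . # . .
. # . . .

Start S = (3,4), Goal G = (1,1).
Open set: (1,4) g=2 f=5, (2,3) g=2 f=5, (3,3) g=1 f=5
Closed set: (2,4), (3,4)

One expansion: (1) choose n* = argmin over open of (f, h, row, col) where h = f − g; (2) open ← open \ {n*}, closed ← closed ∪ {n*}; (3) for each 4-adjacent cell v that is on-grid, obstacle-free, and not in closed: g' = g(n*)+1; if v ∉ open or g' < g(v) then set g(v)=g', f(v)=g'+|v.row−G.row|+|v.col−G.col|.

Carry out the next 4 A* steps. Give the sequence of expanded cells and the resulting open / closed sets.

order=[(1,4) → (1,3) → (2,3) → (2,2)]; open=[(0,3) g=4 f=7, (0,4) g=3 f=7, (2,1) g=4 f=5, (3,2) g=4 f=7, (3,3) g=1 f=5]; closed=[(1,3), (1,4), (2,2), (2,3), (2,4), (3,4)]

step 1: expand (1,4) (f=5, h=3) → closed; open now [(0,4) g=3 f=7, (1,3) g=3 f=5, (2,3) g=2 f=5, (3,3) g=1 f=5]
step 2: expand (1,3) (f=5, h=2) → closed; open now [(0,3) g=4 f=7, (0,4) g=3 f=7, (2,3) g=2 f=5, (3,3) g=1 f=5]
step 3: expand (2,3) (f=5, h=3) → closed; open now [(0,3) g=4 f=7, (0,4) g=3 f=7, (2,2) g=3 f=5, (3,3) g=1 f=5]
step 4: expand (2,2) (f=5, h=2) → closed; open now [(0,3) g=4 f=7, (0,4) g=3 f=7, (2,1) g=4 f=5, (3,2) g=4 f=7, (3,3) g=1 f=5]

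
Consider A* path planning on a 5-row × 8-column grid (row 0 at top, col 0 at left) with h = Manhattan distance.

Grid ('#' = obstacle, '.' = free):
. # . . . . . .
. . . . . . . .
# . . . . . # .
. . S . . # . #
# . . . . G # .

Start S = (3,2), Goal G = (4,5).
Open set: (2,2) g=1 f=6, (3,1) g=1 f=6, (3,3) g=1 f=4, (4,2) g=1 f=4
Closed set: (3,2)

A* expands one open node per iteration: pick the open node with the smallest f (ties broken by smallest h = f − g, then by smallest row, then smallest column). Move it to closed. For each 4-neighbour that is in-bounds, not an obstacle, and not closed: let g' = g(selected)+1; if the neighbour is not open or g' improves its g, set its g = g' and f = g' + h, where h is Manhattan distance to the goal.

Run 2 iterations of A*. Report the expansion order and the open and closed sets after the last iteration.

step 1: expand (3,3) (f=4, h=3) → closed; open now [(2,2) g=1 f=6, (2,3) g=2 f=6, (3,1) g=1 f=6, (3,4) g=2 f=4, (4,2) g=1 f=4, (4,3) g=2 f=4]
step 2: expand (3,4) (f=4, h=2) → closed; open now [(2,2) g=1 f=6, (2,3) g=2 f=6, (2,4) g=3 f=6, (3,1) g=1 f=6, (4,2) g=1 f=4, (4,3) g=2 f=4, (4,4) g=3 f=4]

order=[(3,3) → (3,4)]; open=[(2,2) g=1 f=6, (2,3) g=2 f=6, (2,4) g=3 f=6, (3,1) g=1 f=6, (4,2) g=1 f=4, (4,3) g=2 f=4, (4,4) g=3 f=4]; closed=[(3,2), (3,3), (3,4)]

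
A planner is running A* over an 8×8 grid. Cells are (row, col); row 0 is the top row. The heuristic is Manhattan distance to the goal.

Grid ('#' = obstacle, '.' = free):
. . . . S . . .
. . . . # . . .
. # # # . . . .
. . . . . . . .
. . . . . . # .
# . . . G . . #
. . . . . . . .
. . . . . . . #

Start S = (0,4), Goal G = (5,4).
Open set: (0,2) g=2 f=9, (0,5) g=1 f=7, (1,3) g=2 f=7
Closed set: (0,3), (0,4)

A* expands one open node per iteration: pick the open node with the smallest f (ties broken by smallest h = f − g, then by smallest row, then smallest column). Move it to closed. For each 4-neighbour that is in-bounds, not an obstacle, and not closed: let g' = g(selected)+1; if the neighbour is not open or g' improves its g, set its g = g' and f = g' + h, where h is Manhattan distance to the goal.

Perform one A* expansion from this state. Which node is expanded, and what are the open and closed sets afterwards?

expanded=(1,3); open=[(0,2) g=2 f=9, (0,5) g=1 f=7, (1,2) g=3 f=9]; closed=[(0,3), (0,4), (1,3)]

step 1: expand (1,3) (f=7, h=5) → closed; open now [(0,2) g=2 f=9, (0,5) g=1 f=7, (1,2) g=3 f=9]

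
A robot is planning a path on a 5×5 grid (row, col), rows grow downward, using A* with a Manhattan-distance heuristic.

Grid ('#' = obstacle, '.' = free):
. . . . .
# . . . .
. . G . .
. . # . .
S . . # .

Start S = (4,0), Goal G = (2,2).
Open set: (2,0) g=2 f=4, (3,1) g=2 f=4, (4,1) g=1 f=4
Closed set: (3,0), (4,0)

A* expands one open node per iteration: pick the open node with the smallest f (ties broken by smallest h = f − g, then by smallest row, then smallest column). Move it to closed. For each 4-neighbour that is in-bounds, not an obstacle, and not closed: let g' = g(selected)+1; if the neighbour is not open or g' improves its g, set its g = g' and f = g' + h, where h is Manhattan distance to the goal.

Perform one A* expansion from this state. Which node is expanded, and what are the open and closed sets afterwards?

expanded=(2,0); open=[(2,1) g=3 f=4, (3,1) g=2 f=4, (4,1) g=1 f=4]; closed=[(2,0), (3,0), (4,0)]

step 1: expand (2,0) (f=4, h=2) → closed; open now [(2,1) g=3 f=4, (3,1) g=2 f=4, (4,1) g=1 f=4]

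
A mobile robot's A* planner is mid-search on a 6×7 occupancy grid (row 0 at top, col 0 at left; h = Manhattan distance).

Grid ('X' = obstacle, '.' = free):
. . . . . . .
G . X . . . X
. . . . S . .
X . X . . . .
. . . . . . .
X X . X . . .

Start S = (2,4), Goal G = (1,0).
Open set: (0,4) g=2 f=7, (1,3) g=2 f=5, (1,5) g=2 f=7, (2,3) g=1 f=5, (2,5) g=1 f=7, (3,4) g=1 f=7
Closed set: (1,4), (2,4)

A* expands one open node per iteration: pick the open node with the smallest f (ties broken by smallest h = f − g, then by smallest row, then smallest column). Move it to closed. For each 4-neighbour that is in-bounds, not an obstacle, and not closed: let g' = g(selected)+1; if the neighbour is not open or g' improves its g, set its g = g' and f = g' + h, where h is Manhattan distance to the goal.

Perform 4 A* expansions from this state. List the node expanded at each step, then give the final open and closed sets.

step 1: expand (1,3) (f=5, h=3) → closed; open now [(0,3) g=3 f=7, (0,4) g=2 f=7, (1,5) g=2 f=7, (2,3) g=1 f=5, (2,5) g=1 f=7, (3,4) g=1 f=7]
step 2: expand (2,3) (f=5, h=4) → closed; open now [(0,3) g=3 f=7, (0,4) g=2 f=7, (1,5) g=2 f=7, (2,2) g=2 f=5, (2,5) g=1 f=7, (3,3) g=2 f=7, (3,4) g=1 f=7]
step 3: expand (2,2) (f=5, h=3) → closed; open now [(0,3) g=3 f=7, (0,4) g=2 f=7, (1,5) g=2 f=7, (2,1) g=3 f=5, (2,5) g=1 f=7, (3,3) g=2 f=7, (3,4) g=1 f=7]
step 4: expand (2,1) (f=5, h=2) → closed; open now [(0,3) g=3 f=7, (0,4) g=2 f=7, (1,1) g=4 f=5, (1,5) g=2 f=7, (2,0) g=4 f=5, (2,5) g=1 f=7, (3,1) g=4 f=7, (3,3) g=2 f=7, (3,4) g=1 f=7]

order=[(1,3) → (2,3) → (2,2) → (2,1)]; open=[(0,3) g=3 f=7, (0,4) g=2 f=7, (1,1) g=4 f=5, (1,5) g=2 f=7, (2,0) g=4 f=5, (2,5) g=1 f=7, (3,1) g=4 f=7, (3,3) g=2 f=7, (3,4) g=1 f=7]; closed=[(1,3), (1,4), (2,1), (2,2), (2,3), (2,4)]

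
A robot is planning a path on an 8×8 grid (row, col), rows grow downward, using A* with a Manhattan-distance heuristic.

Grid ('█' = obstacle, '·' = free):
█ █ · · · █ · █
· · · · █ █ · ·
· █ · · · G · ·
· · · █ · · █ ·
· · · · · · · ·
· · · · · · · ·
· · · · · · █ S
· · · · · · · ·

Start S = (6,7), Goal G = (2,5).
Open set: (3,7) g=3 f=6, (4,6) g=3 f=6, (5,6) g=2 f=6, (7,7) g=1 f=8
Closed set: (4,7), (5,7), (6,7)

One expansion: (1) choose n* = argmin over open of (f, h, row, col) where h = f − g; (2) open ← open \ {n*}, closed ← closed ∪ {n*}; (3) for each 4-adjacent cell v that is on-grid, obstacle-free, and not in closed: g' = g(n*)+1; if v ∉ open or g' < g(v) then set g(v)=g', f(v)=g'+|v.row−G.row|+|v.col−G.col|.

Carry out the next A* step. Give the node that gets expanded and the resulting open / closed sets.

step 1: expand (3,7) (f=6, h=3) → closed; open now [(2,7) g=4 f=6, (4,6) g=3 f=6, (5,6) g=2 f=6, (7,7) g=1 f=8]

expanded=(3,7); open=[(2,7) g=4 f=6, (4,6) g=3 f=6, (5,6) g=2 f=6, (7,7) g=1 f=8]; closed=[(3,7), (4,7), (5,7), (6,7)]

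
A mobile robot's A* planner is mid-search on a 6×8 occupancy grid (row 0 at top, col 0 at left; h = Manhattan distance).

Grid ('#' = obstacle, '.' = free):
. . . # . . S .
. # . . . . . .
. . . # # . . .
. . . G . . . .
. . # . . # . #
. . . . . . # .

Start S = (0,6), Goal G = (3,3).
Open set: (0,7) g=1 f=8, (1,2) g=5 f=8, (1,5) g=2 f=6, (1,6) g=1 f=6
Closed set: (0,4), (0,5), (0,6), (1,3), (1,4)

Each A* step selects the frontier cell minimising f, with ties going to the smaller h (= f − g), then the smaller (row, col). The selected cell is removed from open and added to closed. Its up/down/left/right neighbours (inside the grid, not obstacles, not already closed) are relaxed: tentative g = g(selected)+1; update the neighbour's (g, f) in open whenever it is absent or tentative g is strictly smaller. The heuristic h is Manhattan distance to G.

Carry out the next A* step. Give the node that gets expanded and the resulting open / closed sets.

step 1: expand (1,5) (f=6, h=4) → closed; open now [(0,7) g=1 f=8, (1,2) g=5 f=8, (1,6) g=1 f=6, (2,5) g=3 f=6]

expanded=(1,5); open=[(0,7) g=1 f=8, (1,2) g=5 f=8, (1,6) g=1 f=6, (2,5) g=3 f=6]; closed=[(0,4), (0,5), (0,6), (1,3), (1,4), (1,5)]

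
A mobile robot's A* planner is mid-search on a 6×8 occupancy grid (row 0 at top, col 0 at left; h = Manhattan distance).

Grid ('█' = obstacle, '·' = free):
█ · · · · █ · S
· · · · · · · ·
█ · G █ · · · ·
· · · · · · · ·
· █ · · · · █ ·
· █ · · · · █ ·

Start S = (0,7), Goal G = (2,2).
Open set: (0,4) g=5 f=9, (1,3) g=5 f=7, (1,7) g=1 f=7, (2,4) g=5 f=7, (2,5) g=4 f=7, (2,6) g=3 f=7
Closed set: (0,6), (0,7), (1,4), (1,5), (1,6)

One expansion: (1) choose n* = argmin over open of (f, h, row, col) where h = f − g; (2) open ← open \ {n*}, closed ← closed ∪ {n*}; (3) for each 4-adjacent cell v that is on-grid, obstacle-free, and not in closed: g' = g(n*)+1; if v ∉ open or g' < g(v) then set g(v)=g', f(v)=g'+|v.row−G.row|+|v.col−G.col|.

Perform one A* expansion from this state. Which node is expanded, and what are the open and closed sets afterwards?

step 1: expand (1,3) (f=7, h=2) → closed; open now [(0,3) g=6 f=9, (0,4) g=5 f=9, (1,2) g=6 f=7, (1,7) g=1 f=7, (2,4) g=5 f=7, (2,5) g=4 f=7, (2,6) g=3 f=7]

expanded=(1,3); open=[(0,3) g=6 f=9, (0,4) g=5 f=9, (1,2) g=6 f=7, (1,7) g=1 f=7, (2,4) g=5 f=7, (2,5) g=4 f=7, (2,6) g=3 f=7]; closed=[(0,6), (0,7), (1,3), (1,4), (1,5), (1,6)]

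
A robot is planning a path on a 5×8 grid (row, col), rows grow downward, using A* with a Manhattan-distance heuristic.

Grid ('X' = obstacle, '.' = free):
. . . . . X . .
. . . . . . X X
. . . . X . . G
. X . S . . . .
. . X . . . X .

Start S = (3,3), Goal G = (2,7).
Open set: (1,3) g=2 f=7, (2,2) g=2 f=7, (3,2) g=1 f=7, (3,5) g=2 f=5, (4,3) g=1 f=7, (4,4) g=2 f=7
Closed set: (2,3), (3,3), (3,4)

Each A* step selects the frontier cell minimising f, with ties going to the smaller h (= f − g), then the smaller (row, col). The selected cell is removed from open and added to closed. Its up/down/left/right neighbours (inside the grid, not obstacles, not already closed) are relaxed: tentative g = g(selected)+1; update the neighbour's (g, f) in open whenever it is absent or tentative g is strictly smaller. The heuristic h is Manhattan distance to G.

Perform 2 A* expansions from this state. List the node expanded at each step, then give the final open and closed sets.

order=[(3,5) → (2,5)]; open=[(1,3) g=2 f=7, (1,5) g=4 f=7, (2,2) g=2 f=7, (2,6) g=4 f=5, (3,2) g=1 f=7, (3,6) g=3 f=5, (4,3) g=1 f=7, (4,4) g=2 f=7, (4,5) g=3 f=7]; closed=[(2,3), (2,5), (3,3), (3,4), (3,5)]

step 1: expand (3,5) (f=5, h=3) → closed; open now [(1,3) g=2 f=7, (2,2) g=2 f=7, (2,5) g=3 f=5, (3,2) g=1 f=7, (3,6) g=3 f=5, (4,3) g=1 f=7, (4,4) g=2 f=7, (4,5) g=3 f=7]
step 2: expand (2,5) (f=5, h=2) → closed; open now [(1,3) g=2 f=7, (1,5) g=4 f=7, (2,2) g=2 f=7, (2,6) g=4 f=5, (3,2) g=1 f=7, (3,6) g=3 f=5, (4,3) g=1 f=7, (4,4) g=2 f=7, (4,5) g=3 f=7]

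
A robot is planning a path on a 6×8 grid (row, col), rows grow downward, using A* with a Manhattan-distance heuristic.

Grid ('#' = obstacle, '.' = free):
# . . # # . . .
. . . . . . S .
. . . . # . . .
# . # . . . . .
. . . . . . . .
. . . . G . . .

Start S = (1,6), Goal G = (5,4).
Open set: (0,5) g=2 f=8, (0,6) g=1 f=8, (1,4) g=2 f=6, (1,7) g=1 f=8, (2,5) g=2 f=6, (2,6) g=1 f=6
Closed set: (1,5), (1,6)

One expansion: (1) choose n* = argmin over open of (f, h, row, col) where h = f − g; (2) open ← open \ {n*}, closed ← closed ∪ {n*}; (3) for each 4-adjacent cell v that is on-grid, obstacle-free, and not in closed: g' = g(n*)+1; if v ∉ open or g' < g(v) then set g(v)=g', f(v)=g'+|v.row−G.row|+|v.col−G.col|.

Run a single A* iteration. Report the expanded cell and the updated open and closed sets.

step 1: expand (1,4) (f=6, h=4) → closed; open now [(0,5) g=2 f=8, (0,6) g=1 f=8, (1,3) g=3 f=8, (1,7) g=1 f=8, (2,5) g=2 f=6, (2,6) g=1 f=6]

expanded=(1,4); open=[(0,5) g=2 f=8, (0,6) g=1 f=8, (1,3) g=3 f=8, (1,7) g=1 f=8, (2,5) g=2 f=6, (2,6) g=1 f=6]; closed=[(1,4), (1,5), (1,6)]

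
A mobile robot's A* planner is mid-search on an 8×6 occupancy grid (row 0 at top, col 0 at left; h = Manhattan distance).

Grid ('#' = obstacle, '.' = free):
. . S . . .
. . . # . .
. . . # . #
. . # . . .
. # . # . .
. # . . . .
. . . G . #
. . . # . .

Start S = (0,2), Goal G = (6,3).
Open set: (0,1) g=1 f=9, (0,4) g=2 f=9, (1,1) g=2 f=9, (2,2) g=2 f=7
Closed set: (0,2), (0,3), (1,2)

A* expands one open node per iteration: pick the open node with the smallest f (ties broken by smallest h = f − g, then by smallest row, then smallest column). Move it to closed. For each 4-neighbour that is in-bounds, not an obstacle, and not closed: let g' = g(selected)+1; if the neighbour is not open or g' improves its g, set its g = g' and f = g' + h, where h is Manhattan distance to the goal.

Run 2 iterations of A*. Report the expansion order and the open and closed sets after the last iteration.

order=[(2,2) → (2,1)]; open=[(0,1) g=1 f=9, (0,4) g=2 f=9, (1,1) g=2 f=9, (2,0) g=4 f=11, (3,1) g=4 f=9]; closed=[(0,2), (0,3), (1,2), (2,1), (2,2)]

step 1: expand (2,2) (f=7, h=5) → closed; open now [(0,1) g=1 f=9, (0,4) g=2 f=9, (1,1) g=2 f=9, (2,1) g=3 f=9]
step 2: expand (2,1) (f=9, h=6) → closed; open now [(0,1) g=1 f=9, (0,4) g=2 f=9, (1,1) g=2 f=9, (2,0) g=4 f=11, (3,1) g=4 f=9]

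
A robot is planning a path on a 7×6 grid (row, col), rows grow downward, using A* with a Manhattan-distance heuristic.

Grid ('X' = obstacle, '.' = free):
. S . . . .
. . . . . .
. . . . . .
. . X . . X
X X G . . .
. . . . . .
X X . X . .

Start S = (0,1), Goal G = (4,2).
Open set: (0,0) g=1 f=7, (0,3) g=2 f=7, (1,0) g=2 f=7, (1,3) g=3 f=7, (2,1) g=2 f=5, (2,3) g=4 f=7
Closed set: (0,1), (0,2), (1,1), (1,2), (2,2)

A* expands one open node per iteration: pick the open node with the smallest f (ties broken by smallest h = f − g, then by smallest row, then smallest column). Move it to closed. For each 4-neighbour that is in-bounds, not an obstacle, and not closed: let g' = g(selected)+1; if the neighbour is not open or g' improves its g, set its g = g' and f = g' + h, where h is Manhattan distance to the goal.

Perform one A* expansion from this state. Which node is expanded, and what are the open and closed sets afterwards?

step 1: expand (2,1) (f=5, h=3) → closed; open now [(0,0) g=1 f=7, (0,3) g=2 f=7, (1,0) g=2 f=7, (1,3) g=3 f=7, (2,0) g=3 f=7, (2,3) g=4 f=7, (3,1) g=3 f=5]

expanded=(2,1); open=[(0,0) g=1 f=7, (0,3) g=2 f=7, (1,0) g=2 f=7, (1,3) g=3 f=7, (2,0) g=3 f=7, (2,3) g=4 f=7, (3,1) g=3 f=5]; closed=[(0,1), (0,2), (1,1), (1,2), (2,1), (2,2)]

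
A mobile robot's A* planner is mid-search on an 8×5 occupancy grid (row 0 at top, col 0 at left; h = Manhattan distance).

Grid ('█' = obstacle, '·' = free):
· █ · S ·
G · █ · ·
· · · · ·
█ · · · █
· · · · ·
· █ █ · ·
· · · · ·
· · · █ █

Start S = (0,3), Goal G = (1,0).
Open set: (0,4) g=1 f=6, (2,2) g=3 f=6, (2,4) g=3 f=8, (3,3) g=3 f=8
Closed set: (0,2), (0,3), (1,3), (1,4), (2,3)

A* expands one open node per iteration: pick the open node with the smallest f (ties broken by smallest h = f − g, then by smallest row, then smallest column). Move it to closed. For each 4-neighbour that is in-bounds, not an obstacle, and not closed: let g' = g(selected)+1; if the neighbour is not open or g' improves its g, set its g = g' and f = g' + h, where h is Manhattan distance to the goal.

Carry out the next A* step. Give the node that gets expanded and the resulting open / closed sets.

expanded=(2,2); open=[(0,4) g=1 f=6, (2,1) g=4 f=6, (2,4) g=3 f=8, (3,2) g=4 f=8, (3,3) g=3 f=8]; closed=[(0,2), (0,3), (1,3), (1,4), (2,2), (2,3)]

step 1: expand (2,2) (f=6, h=3) → closed; open now [(0,4) g=1 f=6, (2,1) g=4 f=6, (2,4) g=3 f=8, (3,2) g=4 f=8, (3,3) g=3 f=8]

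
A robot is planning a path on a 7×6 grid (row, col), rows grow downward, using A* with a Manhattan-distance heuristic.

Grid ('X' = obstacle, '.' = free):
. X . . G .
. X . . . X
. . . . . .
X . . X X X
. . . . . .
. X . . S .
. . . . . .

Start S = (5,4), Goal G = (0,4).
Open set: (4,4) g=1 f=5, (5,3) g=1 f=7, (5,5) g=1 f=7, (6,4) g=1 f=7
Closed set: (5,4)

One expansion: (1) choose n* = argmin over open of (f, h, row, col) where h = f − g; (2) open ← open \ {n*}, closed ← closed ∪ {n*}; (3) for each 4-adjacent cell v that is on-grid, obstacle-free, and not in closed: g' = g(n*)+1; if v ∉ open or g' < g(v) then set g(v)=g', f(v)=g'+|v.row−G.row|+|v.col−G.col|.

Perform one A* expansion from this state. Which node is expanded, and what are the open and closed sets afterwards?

step 1: expand (4,4) (f=5, h=4) → closed; open now [(4,3) g=2 f=7, (4,5) g=2 f=7, (5,3) g=1 f=7, (5,5) g=1 f=7, (6,4) g=1 f=7]

expanded=(4,4); open=[(4,3) g=2 f=7, (4,5) g=2 f=7, (5,3) g=1 f=7, (5,5) g=1 f=7, (6,4) g=1 f=7]; closed=[(4,4), (5,4)]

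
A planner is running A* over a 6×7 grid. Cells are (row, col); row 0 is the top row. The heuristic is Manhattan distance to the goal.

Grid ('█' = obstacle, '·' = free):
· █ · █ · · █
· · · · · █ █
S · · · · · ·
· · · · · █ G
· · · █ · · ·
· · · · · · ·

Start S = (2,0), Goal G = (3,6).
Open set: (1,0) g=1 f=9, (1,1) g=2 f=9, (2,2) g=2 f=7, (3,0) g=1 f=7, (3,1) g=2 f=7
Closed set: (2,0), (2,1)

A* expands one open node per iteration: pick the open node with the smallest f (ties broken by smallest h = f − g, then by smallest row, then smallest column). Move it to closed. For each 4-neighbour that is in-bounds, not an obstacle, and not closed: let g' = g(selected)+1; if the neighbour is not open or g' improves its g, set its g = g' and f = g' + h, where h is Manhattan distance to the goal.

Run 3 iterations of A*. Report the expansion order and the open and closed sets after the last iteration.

step 1: expand (2,2) (f=7, h=5) → closed; open now [(1,0) g=1 f=9, (1,1) g=2 f=9, (1,2) g=3 f=9, (2,3) g=3 f=7, (3,0) g=1 f=7, (3,1) g=2 f=7, (3,2) g=3 f=7]
step 2: expand (2,3) (f=7, h=4) → closed; open now [(1,0) g=1 f=9, (1,1) g=2 f=9, (1,2) g=3 f=9, (1,3) g=4 f=9, (2,4) g=4 f=7, (3,0) g=1 f=7, (3,1) g=2 f=7, (3,2) g=3 f=7, (3,3) g=4 f=7]
step 3: expand (2,4) (f=7, h=3) → closed; open now [(1,0) g=1 f=9, (1,1) g=2 f=9, (1,2) g=3 f=9, (1,3) g=4 f=9, (1,4) g=5 f=9, (2,5) g=5 f=7, (3,0) g=1 f=7, (3,1) g=2 f=7, (3,2) g=3 f=7, (3,3) g=4 f=7, (3,4) g=5 f=7]

order=[(2,2) → (2,3) → (2,4)]; open=[(1,0) g=1 f=9, (1,1) g=2 f=9, (1,2) g=3 f=9, (1,3) g=4 f=9, (1,4) g=5 f=9, (2,5) g=5 f=7, (3,0) g=1 f=7, (3,1) g=2 f=7, (3,2) g=3 f=7, (3,3) g=4 f=7, (3,4) g=5 f=7]; closed=[(2,0), (2,1), (2,2), (2,3), (2,4)]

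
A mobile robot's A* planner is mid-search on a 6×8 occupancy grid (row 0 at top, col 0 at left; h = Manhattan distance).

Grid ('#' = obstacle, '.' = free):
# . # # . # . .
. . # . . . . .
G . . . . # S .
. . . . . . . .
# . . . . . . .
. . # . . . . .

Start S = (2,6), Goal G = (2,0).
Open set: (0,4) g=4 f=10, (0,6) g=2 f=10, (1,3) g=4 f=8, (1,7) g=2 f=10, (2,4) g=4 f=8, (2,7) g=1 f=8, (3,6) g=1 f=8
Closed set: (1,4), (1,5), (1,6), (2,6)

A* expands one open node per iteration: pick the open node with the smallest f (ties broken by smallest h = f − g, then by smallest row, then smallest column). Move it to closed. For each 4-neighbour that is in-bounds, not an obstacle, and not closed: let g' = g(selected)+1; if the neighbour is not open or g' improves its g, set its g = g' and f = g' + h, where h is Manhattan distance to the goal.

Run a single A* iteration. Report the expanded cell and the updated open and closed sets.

expanded=(1,3); open=[(0,4) g=4 f=10, (0,6) g=2 f=10, (1,7) g=2 f=10, (2,3) g=5 f=8, (2,4) g=4 f=8, (2,7) g=1 f=8, (3,6) g=1 f=8]; closed=[(1,3), (1,4), (1,5), (1,6), (2,6)]

step 1: expand (1,3) (f=8, h=4) → closed; open now [(0,4) g=4 f=10, (0,6) g=2 f=10, (1,7) g=2 f=10, (2,3) g=5 f=8, (2,4) g=4 f=8, (2,7) g=1 f=8, (3,6) g=1 f=8]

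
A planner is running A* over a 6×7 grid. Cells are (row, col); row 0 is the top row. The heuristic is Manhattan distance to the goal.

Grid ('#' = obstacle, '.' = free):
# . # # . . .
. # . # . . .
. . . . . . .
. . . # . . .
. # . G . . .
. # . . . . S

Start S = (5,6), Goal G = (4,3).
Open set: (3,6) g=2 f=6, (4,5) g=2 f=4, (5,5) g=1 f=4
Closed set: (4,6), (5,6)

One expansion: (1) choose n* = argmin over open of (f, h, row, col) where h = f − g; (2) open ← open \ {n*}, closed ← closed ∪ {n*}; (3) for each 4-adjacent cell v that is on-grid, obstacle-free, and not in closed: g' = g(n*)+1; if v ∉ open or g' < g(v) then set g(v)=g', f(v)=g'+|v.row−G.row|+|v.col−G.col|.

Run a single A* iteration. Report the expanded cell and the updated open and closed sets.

expanded=(4,5); open=[(3,5) g=3 f=6, (3,6) g=2 f=6, (4,4) g=3 f=4, (5,5) g=1 f=4]; closed=[(4,5), (4,6), (5,6)]

step 1: expand (4,5) (f=4, h=2) → closed; open now [(3,5) g=3 f=6, (3,6) g=2 f=6, (4,4) g=3 f=4, (5,5) g=1 f=4]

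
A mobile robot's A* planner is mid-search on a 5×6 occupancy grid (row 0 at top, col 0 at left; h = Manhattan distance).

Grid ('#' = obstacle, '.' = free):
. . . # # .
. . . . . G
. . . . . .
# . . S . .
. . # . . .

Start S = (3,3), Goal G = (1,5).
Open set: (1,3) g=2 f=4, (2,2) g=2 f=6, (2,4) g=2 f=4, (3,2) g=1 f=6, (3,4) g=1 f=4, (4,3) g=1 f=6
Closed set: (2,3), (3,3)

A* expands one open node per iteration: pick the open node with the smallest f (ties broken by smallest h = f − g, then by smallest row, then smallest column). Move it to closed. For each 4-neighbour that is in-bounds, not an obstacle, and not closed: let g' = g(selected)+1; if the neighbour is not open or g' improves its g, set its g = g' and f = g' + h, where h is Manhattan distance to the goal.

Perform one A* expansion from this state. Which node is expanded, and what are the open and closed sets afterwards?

step 1: expand (1,3) (f=4, h=2) → closed; open now [(1,2) g=3 f=6, (1,4) g=3 f=4, (2,2) g=2 f=6, (2,4) g=2 f=4, (3,2) g=1 f=6, (3,4) g=1 f=4, (4,3) g=1 f=6]

expanded=(1,3); open=[(1,2) g=3 f=6, (1,4) g=3 f=4, (2,2) g=2 f=6, (2,4) g=2 f=4, (3,2) g=1 f=6, (3,4) g=1 f=4, (4,3) g=1 f=6]; closed=[(1,3), (2,3), (3,3)]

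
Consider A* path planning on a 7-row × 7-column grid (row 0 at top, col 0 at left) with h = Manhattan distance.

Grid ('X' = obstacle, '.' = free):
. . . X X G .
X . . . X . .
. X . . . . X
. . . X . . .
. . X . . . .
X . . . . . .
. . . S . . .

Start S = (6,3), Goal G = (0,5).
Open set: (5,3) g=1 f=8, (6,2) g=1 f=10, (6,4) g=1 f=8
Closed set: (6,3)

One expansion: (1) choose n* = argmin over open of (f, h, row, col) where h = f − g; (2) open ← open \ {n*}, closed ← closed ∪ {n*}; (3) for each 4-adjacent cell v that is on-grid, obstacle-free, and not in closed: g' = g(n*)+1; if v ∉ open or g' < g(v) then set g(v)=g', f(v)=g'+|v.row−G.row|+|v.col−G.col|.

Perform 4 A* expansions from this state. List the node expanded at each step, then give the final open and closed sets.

order=[(5,3) → (4,3) → (4,4) → (3,4)]; open=[(2,4) g=5 f=8, (3,5) g=5 f=8, (4,5) g=4 f=8, (5,2) g=2 f=10, (5,4) g=2 f=8, (6,2) g=1 f=10, (6,4) g=1 f=8]; closed=[(3,4), (4,3), (4,4), (5,3), (6,3)]

step 1: expand (5,3) (f=8, h=7) → closed; open now [(4,3) g=2 f=8, (5,2) g=2 f=10, (5,4) g=2 f=8, (6,2) g=1 f=10, (6,4) g=1 f=8]
step 2: expand (4,3) (f=8, h=6) → closed; open now [(4,4) g=3 f=8, (5,2) g=2 f=10, (5,4) g=2 f=8, (6,2) g=1 f=10, (6,4) g=1 f=8]
step 3: expand (4,4) (f=8, h=5) → closed; open now [(3,4) g=4 f=8, (4,5) g=4 f=8, (5,2) g=2 f=10, (5,4) g=2 f=8, (6,2) g=1 f=10, (6,4) g=1 f=8]
step 4: expand (3,4) (f=8, h=4) → closed; open now [(2,4) g=5 f=8, (3,5) g=5 f=8, (4,5) g=4 f=8, (5,2) g=2 f=10, (5,4) g=2 f=8, (6,2) g=1 f=10, (6,4) g=1 f=8]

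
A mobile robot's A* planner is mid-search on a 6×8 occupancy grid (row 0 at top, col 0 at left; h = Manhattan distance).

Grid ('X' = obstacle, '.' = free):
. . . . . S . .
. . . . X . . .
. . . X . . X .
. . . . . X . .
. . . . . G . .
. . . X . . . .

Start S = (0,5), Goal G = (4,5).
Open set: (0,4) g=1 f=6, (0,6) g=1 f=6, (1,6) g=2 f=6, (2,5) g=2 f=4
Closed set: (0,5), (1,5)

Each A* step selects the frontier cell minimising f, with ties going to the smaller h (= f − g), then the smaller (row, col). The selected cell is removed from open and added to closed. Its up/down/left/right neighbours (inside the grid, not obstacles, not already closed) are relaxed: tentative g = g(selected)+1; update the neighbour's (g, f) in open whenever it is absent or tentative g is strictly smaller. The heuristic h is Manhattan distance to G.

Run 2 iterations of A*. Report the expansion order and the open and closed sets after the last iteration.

step 1: expand (2,5) (f=4, h=2) → closed; open now [(0,4) g=1 f=6, (0,6) g=1 f=6, (1,6) g=2 f=6, (2,4) g=3 f=6]
step 2: expand (2,4) (f=6, h=3) → closed; open now [(0,4) g=1 f=6, (0,6) g=1 f=6, (1,6) g=2 f=6, (3,4) g=4 f=6]

order=[(2,5) → (2,4)]; open=[(0,4) g=1 f=6, (0,6) g=1 f=6, (1,6) g=2 f=6, (3,4) g=4 f=6]; closed=[(0,5), (1,5), (2,4), (2,5)]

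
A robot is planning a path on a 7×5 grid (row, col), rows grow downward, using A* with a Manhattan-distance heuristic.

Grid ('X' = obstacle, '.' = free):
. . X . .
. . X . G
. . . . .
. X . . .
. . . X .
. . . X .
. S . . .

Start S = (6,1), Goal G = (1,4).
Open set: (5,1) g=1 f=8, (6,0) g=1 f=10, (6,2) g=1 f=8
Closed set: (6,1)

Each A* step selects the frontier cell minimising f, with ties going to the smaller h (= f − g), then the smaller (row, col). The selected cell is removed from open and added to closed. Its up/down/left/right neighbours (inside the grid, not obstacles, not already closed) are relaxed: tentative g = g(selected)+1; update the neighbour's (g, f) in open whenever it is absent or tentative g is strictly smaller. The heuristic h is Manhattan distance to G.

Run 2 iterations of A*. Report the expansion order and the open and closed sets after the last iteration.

order=[(5,1) → (4,1)]; open=[(4,0) g=3 f=10, (4,2) g=3 f=8, (5,0) g=2 f=10, (5,2) g=2 f=8, (6,0) g=1 f=10, (6,2) g=1 f=8]; closed=[(4,1), (5,1), (6,1)]

step 1: expand (5,1) (f=8, h=7) → closed; open now [(4,1) g=2 f=8, (5,0) g=2 f=10, (5,2) g=2 f=8, (6,0) g=1 f=10, (6,2) g=1 f=8]
step 2: expand (4,1) (f=8, h=6) → closed; open now [(4,0) g=3 f=10, (4,2) g=3 f=8, (5,0) g=2 f=10, (5,2) g=2 f=8, (6,0) g=1 f=10, (6,2) g=1 f=8]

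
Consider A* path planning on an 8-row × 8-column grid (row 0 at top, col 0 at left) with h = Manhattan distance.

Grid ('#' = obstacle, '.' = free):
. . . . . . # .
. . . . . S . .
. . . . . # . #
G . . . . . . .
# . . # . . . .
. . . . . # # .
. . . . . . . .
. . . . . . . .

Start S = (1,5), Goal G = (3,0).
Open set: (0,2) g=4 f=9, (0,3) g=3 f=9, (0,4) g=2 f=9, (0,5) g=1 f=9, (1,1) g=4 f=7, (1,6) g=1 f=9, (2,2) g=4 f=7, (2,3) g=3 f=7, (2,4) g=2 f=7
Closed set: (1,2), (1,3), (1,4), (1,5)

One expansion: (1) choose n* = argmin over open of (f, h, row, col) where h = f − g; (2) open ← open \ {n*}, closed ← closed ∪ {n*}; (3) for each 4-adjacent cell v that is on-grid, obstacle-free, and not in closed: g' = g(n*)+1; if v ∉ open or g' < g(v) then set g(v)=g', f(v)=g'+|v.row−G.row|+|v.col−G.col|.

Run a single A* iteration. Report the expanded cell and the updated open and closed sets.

step 1: expand (1,1) (f=7, h=3) → closed; open now [(0,1) g=5 f=9, (0,2) g=4 f=9, (0,3) g=3 f=9, (0,4) g=2 f=9, (0,5) g=1 f=9, (1,0) g=5 f=7, (1,6) g=1 f=9, (2,1) g=5 f=7, (2,2) g=4 f=7, (2,3) g=3 f=7, (2,4) g=2 f=7]

expanded=(1,1); open=[(0,1) g=5 f=9, (0,2) g=4 f=9, (0,3) g=3 f=9, (0,4) g=2 f=9, (0,5) g=1 f=9, (1,0) g=5 f=7, (1,6) g=1 f=9, (2,1) g=5 f=7, (2,2) g=4 f=7, (2,3) g=3 f=7, (2,4) g=2 f=7]; closed=[(1,1), (1,2), (1,3), (1,4), (1,5)]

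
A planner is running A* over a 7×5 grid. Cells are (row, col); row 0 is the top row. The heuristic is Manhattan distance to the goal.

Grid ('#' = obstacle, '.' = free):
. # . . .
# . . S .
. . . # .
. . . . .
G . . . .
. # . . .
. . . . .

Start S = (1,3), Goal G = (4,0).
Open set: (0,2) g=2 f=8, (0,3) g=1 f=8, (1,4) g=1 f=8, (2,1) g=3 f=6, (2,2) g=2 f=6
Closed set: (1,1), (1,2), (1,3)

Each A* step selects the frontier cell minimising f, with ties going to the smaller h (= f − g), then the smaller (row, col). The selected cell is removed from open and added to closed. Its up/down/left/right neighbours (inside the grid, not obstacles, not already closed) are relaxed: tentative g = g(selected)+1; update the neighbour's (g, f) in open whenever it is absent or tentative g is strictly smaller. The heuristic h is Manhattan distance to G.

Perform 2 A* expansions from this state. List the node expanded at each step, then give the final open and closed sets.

step 1: expand (2,1) (f=6, h=3) → closed; open now [(0,2) g=2 f=8, (0,3) g=1 f=8, (1,4) g=1 f=8, (2,0) g=4 f=6, (2,2) g=2 f=6, (3,1) g=4 f=6]
step 2: expand (2,0) (f=6, h=2) → closed; open now [(0,2) g=2 f=8, (0,3) g=1 f=8, (1,4) g=1 f=8, (2,2) g=2 f=6, (3,0) g=5 f=6, (3,1) g=4 f=6]

order=[(2,1) → (2,0)]; open=[(0,2) g=2 f=8, (0,3) g=1 f=8, (1,4) g=1 f=8, (2,2) g=2 f=6, (3,0) g=5 f=6, (3,1) g=4 f=6]; closed=[(1,1), (1,2), (1,3), (2,0), (2,1)]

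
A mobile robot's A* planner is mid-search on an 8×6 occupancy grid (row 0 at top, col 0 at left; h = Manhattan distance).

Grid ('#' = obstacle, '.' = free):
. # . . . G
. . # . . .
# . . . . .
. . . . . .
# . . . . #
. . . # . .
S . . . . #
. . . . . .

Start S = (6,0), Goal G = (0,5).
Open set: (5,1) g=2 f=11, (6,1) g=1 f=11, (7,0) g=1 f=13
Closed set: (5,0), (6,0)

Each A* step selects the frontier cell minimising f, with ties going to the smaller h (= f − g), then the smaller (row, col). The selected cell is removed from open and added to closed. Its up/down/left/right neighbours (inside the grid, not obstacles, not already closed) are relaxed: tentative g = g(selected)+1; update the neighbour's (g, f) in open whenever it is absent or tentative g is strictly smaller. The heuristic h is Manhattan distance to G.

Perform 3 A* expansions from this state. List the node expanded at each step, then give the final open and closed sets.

step 1: expand (5,1) (f=11, h=9) → closed; open now [(4,1) g=3 f=11, (5,2) g=3 f=11, (6,1) g=1 f=11, (7,0) g=1 f=13]
step 2: expand (4,1) (f=11, h=8) → closed; open now [(3,1) g=4 f=11, (4,2) g=4 f=11, (5,2) g=3 f=11, (6,1) g=1 f=11, (7,0) g=1 f=13]
step 3: expand (3,1) (f=11, h=7) → closed; open now [(2,1) g=5 f=11, (3,0) g=5 f=13, (3,2) g=5 f=11, (4,2) g=4 f=11, (5,2) g=3 f=11, (6,1) g=1 f=11, (7,0) g=1 f=13]

order=[(5,1) → (4,1) → (3,1)]; open=[(2,1) g=5 f=11, (3,0) g=5 f=13, (3,2) g=5 f=11, (4,2) g=4 f=11, (5,2) g=3 f=11, (6,1) g=1 f=11, (7,0) g=1 f=13]; closed=[(3,1), (4,1), (5,0), (5,1), (6,0)]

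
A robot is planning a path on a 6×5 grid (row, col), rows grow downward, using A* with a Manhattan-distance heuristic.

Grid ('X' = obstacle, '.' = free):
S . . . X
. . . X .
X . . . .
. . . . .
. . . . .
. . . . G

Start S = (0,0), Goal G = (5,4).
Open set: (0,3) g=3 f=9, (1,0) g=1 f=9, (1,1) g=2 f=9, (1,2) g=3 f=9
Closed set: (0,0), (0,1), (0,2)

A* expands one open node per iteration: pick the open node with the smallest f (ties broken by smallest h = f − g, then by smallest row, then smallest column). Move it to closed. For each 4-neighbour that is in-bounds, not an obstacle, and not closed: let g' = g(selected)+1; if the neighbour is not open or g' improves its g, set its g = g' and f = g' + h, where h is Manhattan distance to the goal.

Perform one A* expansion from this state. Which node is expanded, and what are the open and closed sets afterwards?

expanded=(0,3); open=[(1,0) g=1 f=9, (1,1) g=2 f=9, (1,2) g=3 f=9]; closed=[(0,0), (0,1), (0,2), (0,3)]

step 1: expand (0,3) (f=9, h=6) → closed; open now [(1,0) g=1 f=9, (1,1) g=2 f=9, (1,2) g=3 f=9]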